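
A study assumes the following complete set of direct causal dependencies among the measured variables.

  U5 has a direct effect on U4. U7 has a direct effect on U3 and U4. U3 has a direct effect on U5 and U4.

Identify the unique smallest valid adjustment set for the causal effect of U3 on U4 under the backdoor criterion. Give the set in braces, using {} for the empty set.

{U7}

Variables eligible for adjustment (non-descendants of U3, excluding U3 and U4): {U7}.
Backdoor paths from U3 to U4:
  P1: U3 <- U7 -> U4
The empty set is not sufficient: P1 (U3 <- U7 -> U4) has no collider blocking it and no conditioned non-collider, so it is open.
Try {U7}:
  P1: blocked at fork node U7 ∈ conditioning set.
{U7} contains no descendant of U3 and blocks every backdoor path.
{U7} is the unique smallest valid adjustment set.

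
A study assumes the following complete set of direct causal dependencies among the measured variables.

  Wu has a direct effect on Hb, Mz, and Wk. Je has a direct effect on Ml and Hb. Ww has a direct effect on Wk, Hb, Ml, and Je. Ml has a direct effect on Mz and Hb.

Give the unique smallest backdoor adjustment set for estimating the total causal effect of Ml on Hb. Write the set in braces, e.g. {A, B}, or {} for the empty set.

{Je, Ww}

Variables eligible for adjustment (non-descendants of Ml, excluding Ml and Hb): {Je, Wk, Wu, Ww}.
Backdoor paths from Ml to Hb:
  P1: Ml <- Ww -> Je -> Hb
  P2: Ml <- Ww -> Hb
  P3: Ml <- Ww -> Wk <- Wu -> Hb
  P4: Ml <- Je <- Ww -> Hb
  P5: Ml <- Je <- Ww -> Wk <- Wu -> Hb
  P6: Ml <- Je -> Hb
The empty set is not sufficient: P1 (Ml <- Ww -> Je -> Hb) has no collider blocking it and no conditioned non-collider, so it is open.
Try {Je, Ww}:
  P1: blocked at fork node Ww ∈ conditioning set.
  P2: blocked at fork node Ww ∈ conditioning set.
  P3: blocked at fork node Ww ∈ conditioning set.
  P4: blocked at chain node Je ∈ conditioning set.
  P5: blocked at chain node Je ∈ conditioning set.
  P6: blocked at fork node Je ∈ conditioning set.
{Je, Ww} contains no descendant of Ml and blocks every backdoor path.
Every element of {Je, Ww} is needed (dropping Je leaves P6 open; dropping Ww leaves P2 open), so no proper subset is valid.
Among all size-2 subsets of the eligible variables, only {Je, Ww} blocks every backdoor path, so it is the unique smallest valid adjustment set.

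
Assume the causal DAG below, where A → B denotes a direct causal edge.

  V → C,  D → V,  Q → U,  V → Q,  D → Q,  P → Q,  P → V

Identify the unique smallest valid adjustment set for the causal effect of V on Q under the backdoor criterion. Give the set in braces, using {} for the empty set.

{D, P}

Variables eligible for adjustment (non-descendants of V, excluding V and Q): {D, P}.
Backdoor paths from V to Q:
  P1: V <- D -> Q
  P2: V <- P -> Q
The empty set is not sufficient: P1 (V <- D -> Q) has no collider blocking it and no conditioned non-collider, so it is open.
Try {D, P}:
  P1: blocked at fork node D ∈ conditioning set.
  P2: blocked at fork node P ∈ conditioning set.
{D, P} contains no descendant of V and blocks every backdoor path.
Every element of {D, P} is needed (dropping D leaves P1 open; dropping P leaves P2 open), so no proper subset is valid.
Among all size-2 subsets of the eligible variables, only {D, P} blocks every backdoor path, so it is the unique smallest valid adjustment set.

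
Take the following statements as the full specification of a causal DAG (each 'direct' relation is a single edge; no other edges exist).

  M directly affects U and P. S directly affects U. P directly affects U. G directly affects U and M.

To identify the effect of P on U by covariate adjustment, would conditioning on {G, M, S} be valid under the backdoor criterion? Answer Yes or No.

Yes

Backdoor paths from P to U (paths whose first edge points into P):
  P1: P <- M <- G -> U
  P2: P <- M -> U
Condition 1 (no descendant of P in the set): holds — descendants of P are {U}; none are in {G, M, S}.
Condition 2 (every backdoor path blocked by {G, M, S}):
  P1: blocked at chain node M ∈ conditioning set.
  P2: blocked at fork node M ∈ conditioning set.
{G, M, S} satisfies the backdoor criterion.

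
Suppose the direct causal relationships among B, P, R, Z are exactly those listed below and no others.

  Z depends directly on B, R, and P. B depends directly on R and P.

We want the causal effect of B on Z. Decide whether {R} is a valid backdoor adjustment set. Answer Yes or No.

No

Backdoor paths from B to Z (paths whose first edge points into B):
  P1: B <- R -> Z
  P2: B <- P -> Z
Condition 1 (no descendant of B in the set): holds — descendants of B are {Z}; none are in {R}.
Condition 2 (every backdoor path blocked by {R}):
  P1: blocked at fork node R ∈ conditioning set.
  P2: open — no interior node is in the conditioning set.
{R} does not satisfy the backdoor criterion.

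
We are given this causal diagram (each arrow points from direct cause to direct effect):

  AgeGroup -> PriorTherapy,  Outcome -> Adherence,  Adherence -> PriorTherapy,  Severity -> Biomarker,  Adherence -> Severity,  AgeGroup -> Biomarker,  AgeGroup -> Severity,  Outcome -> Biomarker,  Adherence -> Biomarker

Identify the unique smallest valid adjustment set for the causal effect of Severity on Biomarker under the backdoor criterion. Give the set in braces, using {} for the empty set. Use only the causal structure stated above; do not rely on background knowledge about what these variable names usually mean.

{Adherence, AgeGroup}

Variables eligible for adjustment (non-descendants of Severity, excluding Severity and Biomarker): {Adherence, AgeGroup, Outcome, PriorTherapy}.
Backdoor paths from Severity to Biomarker:
  P1: Severity <- Adherence <- Outcome -> Biomarker
  P2: Severity <- Adherence -> PriorTherapy <- AgeGroup -> Biomarker
  P3: Severity <- Adherence -> Biomarker
  P4: Severity <- AgeGroup -> PriorTherapy <- Adherence <- Outcome -> Biomarker
  P5: Severity <- AgeGroup -> PriorTherapy <- Adherence -> Biomarker
  P6: Severity <- AgeGroup -> Biomarker
The empty set is not sufficient: P1 (Severity <- Adherence <- Outcome -> Biomarker) has no collider blocking it and no conditioned non-collider, so it is open.
Try {Adherence, AgeGroup}:
  P1: blocked at chain node Adherence ∈ conditioning set.
  P2: blocked at fork node Adherence ∈ conditioning set.
  P3: blocked at fork node Adherence ∈ conditioning set.
  P4: blocked at fork node AgeGroup ∈ conditioning set.
  P5: blocked at fork node AgeGroup ∈ conditioning set.
  P6: blocked at fork node AgeGroup ∈ conditioning set.
{Adherence, AgeGroup} contains no descendant of Severity and blocks every backdoor path.
Every element of {Adherence, AgeGroup} is needed (dropping Adherence leaves P1 open; dropping AgeGroup leaves P6 open), so no proper subset is valid.
Among all size-2 subsets of the eligible variables, only {Adherence, AgeGroup} blocks every backdoor path, so it is the unique smallest valid adjustment set.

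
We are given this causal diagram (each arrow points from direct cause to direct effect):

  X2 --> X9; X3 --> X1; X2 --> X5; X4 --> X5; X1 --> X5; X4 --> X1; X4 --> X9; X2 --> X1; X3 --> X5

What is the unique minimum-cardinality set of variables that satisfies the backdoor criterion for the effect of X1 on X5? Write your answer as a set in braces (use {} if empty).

{X2, X3, X4}

Variables eligible for adjustment (non-descendants of X1, excluding X1 and X5): {X2, X3, X4, X9}.
Backdoor paths from X1 to X5:
  P1: X1 <- X3 -> X5
  P2: X1 <- X2 -> X9 <- X4 -> X5
  P3: X1 <- X2 -> X5
  P4: X1 <- X4 -> X9 <- X2 -> X5
  P5: X1 <- X4 -> X5
The empty set is not sufficient: P1 (X1 <- X3 -> X5) has no collider blocking it and no conditioned non-collider, so it is open.
Try {X2, X3, X4}:
  P1: blocked at fork node X3 ∈ conditioning set.
  P2: blocked at fork node X2 ∈ conditioning set.
  P3: blocked at fork node X2 ∈ conditioning set.
  P4: blocked at fork node X4 ∈ conditioning set.
  P5: blocked at fork node X4 ∈ conditioning set.
{X2, X3, X4} contains no descendant of X1 and blocks every backdoor path.
Every element of {X2, X3, X4} is needed (dropping X2 leaves P3 open; dropping X3 leaves P1 open; dropping X4 leaves P5 open), so no proper subset is valid.
Among all size-3 subsets of the eligible variables, only {X2, X3, X4} blocks every backdoor path, so it is the unique smallest valid adjustment set.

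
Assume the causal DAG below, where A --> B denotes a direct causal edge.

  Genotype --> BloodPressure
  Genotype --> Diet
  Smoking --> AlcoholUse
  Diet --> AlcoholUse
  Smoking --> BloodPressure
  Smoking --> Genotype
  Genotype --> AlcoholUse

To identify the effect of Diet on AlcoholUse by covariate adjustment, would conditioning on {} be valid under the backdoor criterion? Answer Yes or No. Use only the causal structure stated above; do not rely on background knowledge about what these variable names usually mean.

Backdoor paths from Diet to AlcoholUse (paths whose first edge points into Diet):
  P1: Diet <- Genotype <- Smoking -> AlcoholUse
  P2: Diet <- Genotype -> AlcoholUse
  P3: Diet <- Genotype -> BloodPressure <- Smoking -> AlcoholUse
Condition 1 (no descendant of Diet in the set): holds — descendants of Diet are {AlcoholUse}; none are in {}.
Condition 2 (every backdoor path blocked by {}):
  P1: open — no interior node is in the conditioning set.
  P2: open — no interior node is in the conditioning set.
  P3: blocked at collider BloodPressure (neither it nor any descendant is in the conditioning set).
{} does not satisfy the backdoor criterion.

No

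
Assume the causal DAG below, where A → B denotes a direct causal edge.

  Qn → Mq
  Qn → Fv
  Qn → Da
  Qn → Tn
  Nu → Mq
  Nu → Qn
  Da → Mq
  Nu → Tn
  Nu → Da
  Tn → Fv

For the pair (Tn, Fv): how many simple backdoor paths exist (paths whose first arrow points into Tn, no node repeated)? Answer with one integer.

6

A backdoor path from Tn to Fv is any simple undirected path whose first edge points into Tn (i.e. leaves Tn via a parent).
Parents of Tn: {Nu, Qn}.
Enumerating:
  P1: Tn <- Nu -> Qn -> Fv
  P2: Tn <- Nu -> Da <- Qn -> Fv
  P3: Tn <- Nu -> Da -> Mq <- Qn -> Fv
  P4: Tn <- Nu -> Mq <- Qn -> Fv
  P5: Tn <- Nu -> Mq <- Da <- Qn -> Fv
  P6: Tn <- Qn -> Fv
That exhausts the simple backdoor paths. Count: 6.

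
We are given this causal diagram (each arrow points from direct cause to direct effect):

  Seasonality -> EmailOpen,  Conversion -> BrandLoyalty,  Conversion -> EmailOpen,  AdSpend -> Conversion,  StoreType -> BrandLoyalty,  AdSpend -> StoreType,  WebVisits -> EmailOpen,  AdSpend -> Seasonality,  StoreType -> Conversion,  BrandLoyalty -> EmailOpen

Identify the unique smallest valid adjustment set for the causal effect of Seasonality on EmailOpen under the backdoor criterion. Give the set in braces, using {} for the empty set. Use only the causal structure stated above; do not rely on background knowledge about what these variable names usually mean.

Variables eligible for adjustment (non-descendants of Seasonality, excluding Seasonality and EmailOpen): {AdSpend, BrandLoyalty, Conversion, StoreType, WebVisits}.
Backdoor paths from Seasonality to EmailOpen:
  P1: Seasonality <- AdSpend -> StoreType -> Conversion -> BrandLoyalty -> EmailOpen
  P2: Seasonality <- AdSpend -> StoreType -> Conversion -> EmailOpen
  P3: Seasonality <- AdSpend -> StoreType -> BrandLoyalty <- Conversion -> EmailOpen
  P4: Seasonality <- AdSpend -> StoreType -> BrandLoyalty -> EmailOpen
  P5: Seasonality <- AdSpend -> Conversion <- StoreType -> BrandLoyalty -> EmailOpen
  P6: Seasonality <- AdSpend -> Conversion -> BrandLoyalty -> EmailOpen
  P7: Seasonality <- AdSpend -> Conversion -> EmailOpen
The empty set is not sufficient: P1 (Seasonality <- AdSpend -> StoreType -> Conversion -> BrandLoyalty -> EmailOpen) has no collider blocking it and no conditioned non-collider, so it is open.
Try {AdSpend}:
  P1: blocked at fork node AdSpend ∈ conditioning set.
  P2: blocked at fork node AdSpend ∈ conditioning set.
  P3: blocked at fork node AdSpend ∈ conditioning set.
  P4: blocked at fork node AdSpend ∈ conditioning set.
  P5: blocked at fork node AdSpend ∈ conditioning set.
  P6: blocked at fork node AdSpend ∈ conditioning set.
  P7: blocked at fork node AdSpend ∈ conditioning set.
{AdSpend} contains no descendant of Seasonality and blocks every backdoor path.
No other singleton works — e.g. {WebVisits} leaves P1 open — so {AdSpend} is the unique smallest valid adjustment set.

{AdSpend}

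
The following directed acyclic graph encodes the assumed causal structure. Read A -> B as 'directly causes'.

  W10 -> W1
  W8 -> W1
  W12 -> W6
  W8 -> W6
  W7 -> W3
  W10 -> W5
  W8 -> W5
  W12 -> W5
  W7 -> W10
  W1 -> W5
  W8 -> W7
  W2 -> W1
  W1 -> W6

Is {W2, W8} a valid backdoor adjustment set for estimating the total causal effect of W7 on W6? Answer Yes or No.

Yes

Backdoor paths from W7 to W6 (paths whose first edge points into W7):
  P1: W7 <- W8 -> W1 <- W10 -> W5 <- W12 -> W6
  P2: W7 <- W8 -> W1 -> W6
  P3: W7 <- W8 -> W1 -> W5 <- W12 -> W6
  P4: W7 <- W8 -> W6
  P5: W7 <- W8 -> W5 <- W10 -> W1 -> W6
  P6: W7 <- W8 -> W5 <- W1 -> W6
  P7: W7 <- W8 -> W5 <- W12 -> W6
Condition 1 (no descendant of W7 in the set): holds — descendants of W7 are {W1, W10, W3, W5, W6}; none are in {W2, W8}.
Condition 2 (every backdoor path blocked by {W2, W8}):
  P1: blocked at fork node W8 ∈ conditioning set.
  P2: blocked at fork node W8 ∈ conditioning set.
  P3: blocked at fork node W8 ∈ conditioning set.
  P4: blocked at fork node W8 ∈ conditioning set.
  P5: blocked at fork node W8 ∈ conditioning set.
  P6: blocked at fork node W8 ∈ conditioning set.
  P7: blocked at fork node W8 ∈ conditioning set.
{W2, W8} satisfies the backdoor criterion.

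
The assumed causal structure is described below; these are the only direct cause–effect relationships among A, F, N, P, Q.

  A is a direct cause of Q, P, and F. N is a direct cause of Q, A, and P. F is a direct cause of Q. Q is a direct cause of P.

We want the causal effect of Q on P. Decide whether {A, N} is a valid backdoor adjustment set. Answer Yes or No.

Yes

Backdoor paths from Q to P (paths whose first edge points into Q):
  P1: Q <- N -> A -> P
  P2: Q <- N -> P
  P3: Q <- A <- N -> P
  P4: Q <- A -> P
  P5: Q <- F <- A <- N -> P
  P6: Q <- F <- A -> P
Condition 1 (no descendant of Q in the set): holds — descendants of Q are {P}; none are in {A, N}.
Condition 2 (every backdoor path blocked by {A, N}):
  P1: blocked at fork node N ∈ conditioning set.
  P2: blocked at fork node N ∈ conditioning set.
  P3: blocked at chain node A ∈ conditioning set.
  P4: blocked at fork node A ∈ conditioning set.
  P5: blocked at chain node A ∈ conditioning set.
  P6: blocked at fork node A ∈ conditioning set.
{A, N} satisfies the backdoor criterion.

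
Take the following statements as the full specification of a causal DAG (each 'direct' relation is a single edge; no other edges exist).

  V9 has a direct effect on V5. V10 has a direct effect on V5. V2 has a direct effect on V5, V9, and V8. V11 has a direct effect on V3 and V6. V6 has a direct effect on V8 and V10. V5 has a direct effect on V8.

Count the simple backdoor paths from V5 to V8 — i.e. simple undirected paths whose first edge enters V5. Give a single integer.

A backdoor path from V5 to V8 is any simple undirected path whose first edge points into V5 (i.e. leaves V5 via a parent).
Parents of V5: {V10, V2, V9}.
Enumerating:
  P1: V5 <- V10 <- V6 -> V8
  P2: V5 <- V2 -> V8
  P3: V5 <- V9 <- V2 -> V8
That exhausts the simple backdoor paths. Count: 3.

3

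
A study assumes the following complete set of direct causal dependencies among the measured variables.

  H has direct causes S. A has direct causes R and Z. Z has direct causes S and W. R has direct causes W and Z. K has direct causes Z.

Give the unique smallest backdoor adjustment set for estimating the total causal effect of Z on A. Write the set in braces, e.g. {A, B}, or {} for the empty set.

Variables eligible for adjustment (non-descendants of Z, excluding Z and A): {H, S, W}.
Backdoor paths from Z to A:
  P1: Z <- W -> R -> A
The empty set is not sufficient: P1 (Z <- W -> R -> A) has no collider blocking it and no conditioned non-collider, so it is open.
Try {W}:
  P1: blocked at fork node W ∈ conditioning set.
{W} contains no descendant of Z and blocks every backdoor path.
No other singleton works — e.g. {S} leaves P1 open — so {W} is the unique smallest valid adjustment set.

{W}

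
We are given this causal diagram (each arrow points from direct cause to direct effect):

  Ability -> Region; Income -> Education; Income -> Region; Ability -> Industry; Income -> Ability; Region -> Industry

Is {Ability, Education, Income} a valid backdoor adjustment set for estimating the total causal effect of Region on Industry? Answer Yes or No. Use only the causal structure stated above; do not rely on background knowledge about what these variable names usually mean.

Yes

Backdoor paths from Region to Industry (paths whose first edge points into Region):
  P1: Region <- Income -> Ability -> Industry
  P2: Region <- Ability -> Industry
Condition 1 (no descendant of Region in the set): holds — descendants of Region are {Industry}; none are in {Ability, Education, Income}.
Condition 2 (every backdoor path blocked by {Ability, Education, Income}):
  P1: blocked at fork node Income ∈ conditioning set.
  P2: blocked at fork node Ability ∈ conditioning set.
{Ability, Education, Income} satisfies the backdoor criterion.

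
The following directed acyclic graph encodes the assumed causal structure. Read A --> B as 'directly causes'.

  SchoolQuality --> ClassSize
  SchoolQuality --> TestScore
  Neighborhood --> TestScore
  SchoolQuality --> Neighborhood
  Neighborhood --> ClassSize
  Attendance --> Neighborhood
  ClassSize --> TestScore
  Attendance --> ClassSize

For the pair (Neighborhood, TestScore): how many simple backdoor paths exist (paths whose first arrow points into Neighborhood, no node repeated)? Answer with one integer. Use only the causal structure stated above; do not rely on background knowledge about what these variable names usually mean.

A backdoor path from Neighborhood to TestScore is any simple undirected path whose first edge points into Neighborhood (i.e. leaves Neighborhood via a parent).
Parents of Neighborhood: {Attendance, SchoolQuality}.
Enumerating:
  P1: Neighborhood <- SchoolQuality -> ClassSize -> TestScore
  P2: Neighborhood <- SchoolQuality -> TestScore
  P3: Neighborhood <- Attendance -> ClassSize <- SchoolQuality -> TestScore
  P4: Neighborhood <- Attendance -> ClassSize -> TestScore
That exhausts the simple backdoor paths. Count: 4.

4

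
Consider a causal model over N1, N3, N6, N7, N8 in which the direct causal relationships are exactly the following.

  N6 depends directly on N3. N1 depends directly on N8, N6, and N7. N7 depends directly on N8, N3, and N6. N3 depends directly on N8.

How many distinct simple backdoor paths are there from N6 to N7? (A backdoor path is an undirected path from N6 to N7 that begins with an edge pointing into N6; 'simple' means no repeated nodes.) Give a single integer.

A backdoor path from N6 to N7 is any simple undirected path whose first edge points into N6 (i.e. leaves N6 via a parent).
Parents of N6: {N3}.
Enumerating:
  P1: N6 <- N3 <- N8 -> N7
  P2: N6 <- N3 <- N8 -> N1 <- N7
  P3: N6 <- N3 -> N7
That exhausts the simple backdoor paths. Count: 3.

3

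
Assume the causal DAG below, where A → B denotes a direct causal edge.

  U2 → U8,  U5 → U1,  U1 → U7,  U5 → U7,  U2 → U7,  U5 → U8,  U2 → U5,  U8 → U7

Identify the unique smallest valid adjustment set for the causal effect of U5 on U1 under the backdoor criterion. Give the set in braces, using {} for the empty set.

{}

Variables eligible for adjustment (non-descendants of U5, excluding U5 and U1): {U2}.
Backdoor paths from U5 to U1:
  P1: U5 <- U2 -> U8 -> U7 <- U1
  P2: U5 <- U2 -> U7 <- U1
Each backdoor path contains an unconditioned collider, so every path is already blocked with the empty conditioning set:
  P1: blocked at collider U7 (neither it nor any descendant is in the conditioning set).
  P2: blocked at collider U7 (neither it nor any descendant is in the conditioning set).
The empty set is therefore the unique smallest valid set.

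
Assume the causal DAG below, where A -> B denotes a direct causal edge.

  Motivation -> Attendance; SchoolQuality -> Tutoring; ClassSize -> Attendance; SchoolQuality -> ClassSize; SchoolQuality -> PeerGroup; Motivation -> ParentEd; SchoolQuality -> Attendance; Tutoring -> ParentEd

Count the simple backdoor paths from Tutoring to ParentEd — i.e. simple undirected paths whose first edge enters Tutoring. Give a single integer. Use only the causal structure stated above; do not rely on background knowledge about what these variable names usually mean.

A backdoor path from Tutoring to ParentEd is any simple undirected path whose first edge points into Tutoring (i.e. leaves Tutoring via a parent).
Parents of Tutoring: {SchoolQuality}.
Enumerating:
  P1: Tutoring <- SchoolQuality -> ClassSize -> Attendance <- Motivation -> ParentEd
  P2: Tutoring <- SchoolQuality -> Attendance <- Motivation -> ParentEd
That exhausts the simple backdoor paths. Count: 2.

2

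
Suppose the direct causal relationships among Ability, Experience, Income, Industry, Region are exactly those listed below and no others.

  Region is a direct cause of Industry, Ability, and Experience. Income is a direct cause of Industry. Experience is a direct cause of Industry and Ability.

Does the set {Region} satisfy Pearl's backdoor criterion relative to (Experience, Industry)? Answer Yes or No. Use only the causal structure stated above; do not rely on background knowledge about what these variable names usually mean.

Backdoor paths from Experience to Industry (paths whose first edge points into Experience):
  P1: Experience <- Region -> Industry
Condition 1 (no descendant of Experience in the set): holds — descendants of Experience are {Ability, Industry}; none are in {Region}.
Condition 2 (every backdoor path blocked by {Region}):
  P1: blocked at fork node Region ∈ conditioning set.
{Region} satisfies the backdoor criterion.

Yes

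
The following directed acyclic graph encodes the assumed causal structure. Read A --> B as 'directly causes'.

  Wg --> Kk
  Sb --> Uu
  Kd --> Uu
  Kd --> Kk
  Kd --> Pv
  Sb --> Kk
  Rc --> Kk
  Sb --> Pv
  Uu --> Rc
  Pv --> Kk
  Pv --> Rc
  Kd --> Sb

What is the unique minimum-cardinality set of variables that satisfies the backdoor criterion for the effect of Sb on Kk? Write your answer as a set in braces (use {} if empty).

{Kd}

Variables eligible for adjustment (non-descendants of Sb, excluding Sb and Kk): {Kd, Wg}.
Backdoor paths from Sb to Kk:
  P1: Sb <- Kd -> Pv -> Rc -> Kk
  P2: Sb <- Kd -> Pv -> Kk
  P3: Sb <- Kd -> Uu -> Rc <- Pv -> Kk
  P4: Sb <- Kd -> Uu -> Rc -> Kk
  P5: Sb <- Kd -> Kk
The empty set is not sufficient: P1 (Sb <- Kd -> Pv -> Rc -> Kk) has no collider blocking it and no conditioned non-collider, so it is open.
Try {Kd}:
  P1: blocked at fork node Kd ∈ conditioning set.
  P2: blocked at fork node Kd ∈ conditioning set.
  P3: blocked at fork node Kd ∈ conditioning set.
  P4: blocked at fork node Kd ∈ conditioning set.
  P5: blocked at fork node Kd ∈ conditioning set.
{Kd} contains no descendant of Sb and blocks every backdoor path.
No other singleton works — e.g. {Wg} leaves P1 open — so {Kd} is the unique smallest valid adjustment set.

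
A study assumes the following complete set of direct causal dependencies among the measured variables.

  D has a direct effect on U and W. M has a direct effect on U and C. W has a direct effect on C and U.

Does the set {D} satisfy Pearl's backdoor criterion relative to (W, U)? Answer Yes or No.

Backdoor paths from W to U (paths whose first edge points into W):
  P1: W <- D -> U
Condition 1 (no descendant of W in the set): holds — descendants of W are {C, U}; none are in {D}.
Condition 2 (every backdoor path blocked by {D}):
  P1: blocked at fork node D ∈ conditioning set.
{D} satisfies the backdoor criterion.

Yes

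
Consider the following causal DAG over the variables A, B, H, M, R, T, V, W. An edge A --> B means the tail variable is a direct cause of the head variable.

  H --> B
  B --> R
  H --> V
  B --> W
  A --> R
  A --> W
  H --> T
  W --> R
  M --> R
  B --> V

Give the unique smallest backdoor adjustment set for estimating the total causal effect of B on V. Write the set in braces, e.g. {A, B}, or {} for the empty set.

{H}

Variables eligible for adjustment (non-descendants of B, excluding B and V): {A, H, M, T}.
Backdoor paths from B to V:
  P1: B <- H -> V
The empty set is not sufficient: P1 (B <- H -> V) has no collider blocking it and no conditioned non-collider, so it is open.
Try {H}:
  P1: blocked at fork node H ∈ conditioning set.
{H} contains no descendant of B and blocks every backdoor path.
No other singleton works — e.g. {A} leaves P1 open — so {H} is the unique smallest valid adjustment set.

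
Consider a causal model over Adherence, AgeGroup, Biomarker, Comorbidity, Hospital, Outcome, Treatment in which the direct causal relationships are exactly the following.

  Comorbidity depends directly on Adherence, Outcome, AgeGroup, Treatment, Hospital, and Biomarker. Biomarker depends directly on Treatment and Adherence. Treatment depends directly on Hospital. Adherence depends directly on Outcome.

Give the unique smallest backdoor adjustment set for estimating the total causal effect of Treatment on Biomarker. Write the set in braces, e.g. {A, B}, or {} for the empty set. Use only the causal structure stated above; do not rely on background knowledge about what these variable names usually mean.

{}

Variables eligible for adjustment (non-descendants of Treatment, excluding Treatment and Biomarker): {Adherence, AgeGroup, Hospital, Outcome}.
Backdoor paths from Treatment to Biomarker:
  P1: Treatment <- Hospital -> Comorbidity <- Outcome -> Adherence -> Biomarker
  P2: Treatment <- Hospital -> Comorbidity <- Adherence -> Biomarker
  P3: Treatment <- Hospital -> Comorbidity <- Biomarker
Each backdoor path contains an unconditioned collider, so every path is already blocked with the empty conditioning set:
  P1: blocked at collider Comorbidity (neither it nor any descendant is in the conditioning set).
  P2: blocked at collider Comorbidity (neither it nor any descendant is in the conditioning set).
  P3: blocked at collider Comorbidity (neither it nor any descendant is in the conditioning set).
The empty set is therefore the unique smallest valid set.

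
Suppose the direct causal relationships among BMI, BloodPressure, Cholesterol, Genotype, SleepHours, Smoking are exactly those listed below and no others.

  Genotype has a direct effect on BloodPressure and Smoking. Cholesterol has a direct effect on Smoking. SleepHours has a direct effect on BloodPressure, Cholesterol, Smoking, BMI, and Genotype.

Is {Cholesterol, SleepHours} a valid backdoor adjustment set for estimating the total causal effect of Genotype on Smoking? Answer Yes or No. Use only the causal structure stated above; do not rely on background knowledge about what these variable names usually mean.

Yes

Backdoor paths from Genotype to Smoking (paths whose first edge points into Genotype):
  P1: Genotype <- SleepHours -> Cholesterol -> Smoking
  P2: Genotype <- SleepHours -> Smoking
Condition 1 (no descendant of Genotype in the set): holds — descendants of Genotype are {BloodPressure, Smoking}; none are in {Cholesterol, SleepHours}.
Condition 2 (every backdoor path blocked by {Cholesterol, SleepHours}):
  P1: blocked at fork node SleepHours ∈ conditioning set.
  P2: blocked at fork node SleepHours ∈ conditioning set.
{Cholesterol, SleepHours} satisfies the backdoor criterion.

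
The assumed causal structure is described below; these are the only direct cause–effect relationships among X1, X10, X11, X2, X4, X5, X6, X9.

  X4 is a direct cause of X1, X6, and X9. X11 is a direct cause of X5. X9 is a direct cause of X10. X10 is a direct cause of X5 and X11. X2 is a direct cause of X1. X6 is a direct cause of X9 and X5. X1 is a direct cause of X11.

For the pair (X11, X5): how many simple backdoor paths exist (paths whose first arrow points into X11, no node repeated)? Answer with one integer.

7

A backdoor path from X11 to X5 is any simple undirected path whose first edge points into X11 (i.e. leaves X11 via a parent).
Parents of X11: {X1, X10}.
Enumerating:
  P1: X11 <- X10 <- X9 <- X4 -> X6 -> X5
  P2: X11 <- X10 <- X9 <- X6 -> X5
  P3: X11 <- X10 -> X5
  P4: X11 <- X1 <- X4 -> X6 -> X9 -> X10 -> X5
  P5: X11 <- X1 <- X4 -> X6 -> X5
  P6: X11 <- X1 <- X4 -> X9 <- X6 -> X5
  P7: X11 <- X1 <- X4 -> X9 -> X10 -> X5
That exhausts the simple backdoor paths. Count: 7.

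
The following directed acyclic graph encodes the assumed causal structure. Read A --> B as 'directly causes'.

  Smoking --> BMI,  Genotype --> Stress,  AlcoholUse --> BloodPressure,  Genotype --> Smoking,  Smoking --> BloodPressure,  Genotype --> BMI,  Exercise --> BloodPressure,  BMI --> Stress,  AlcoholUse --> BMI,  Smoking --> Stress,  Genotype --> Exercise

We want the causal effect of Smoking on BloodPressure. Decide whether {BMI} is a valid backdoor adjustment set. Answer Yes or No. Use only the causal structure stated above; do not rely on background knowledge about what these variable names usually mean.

No

Backdoor paths from Smoking to BloodPressure (paths whose first edge points into Smoking):
  P1: Smoking <- Genotype -> Exercise -> BloodPressure
  P2: Smoking <- Genotype -> BMI <- AlcoholUse -> BloodPressure
  P3: Smoking <- Genotype -> Stress <- BMI <- AlcoholUse -> BloodPressure
Condition 1 (no descendant of Smoking in the set): FAILS — BMI is a descendant of Smoking.
Condition 2 (every backdoor path blocked by {BMI}):
  P1: open — no interior node is in the conditioning set.
  P2: open — collider(s) BMI are conditioned on (or have a conditioned descendant) and no non-collider on the path is in the set.
  P3: blocked at collider Stress (neither it nor any descendant is in the conditioning set).
{BMI} does not satisfy the backdoor criterion.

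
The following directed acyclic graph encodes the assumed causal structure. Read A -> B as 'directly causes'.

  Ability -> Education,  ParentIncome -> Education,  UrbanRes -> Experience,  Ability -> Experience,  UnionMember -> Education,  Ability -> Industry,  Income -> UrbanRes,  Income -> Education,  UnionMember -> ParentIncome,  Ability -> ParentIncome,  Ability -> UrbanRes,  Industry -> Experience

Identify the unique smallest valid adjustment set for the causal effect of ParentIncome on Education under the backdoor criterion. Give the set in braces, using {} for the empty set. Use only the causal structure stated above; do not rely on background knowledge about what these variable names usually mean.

{Ability, UnionMember}

Variables eligible for adjustment (non-descendants of ParentIncome, excluding ParentIncome and Education): {Ability, Experience, Income, Industry, UnionMember, UrbanRes}.
Backdoor paths from ParentIncome to Education:
  P1: ParentIncome <- UnionMember -> Education
  P2: ParentIncome <- Ability -> Industry -> Experience <- UrbanRes <- Income -> Education
  P3: ParentIncome <- Ability -> Education
  P4: ParentIncome <- Ability -> UrbanRes <- Income -> Education
  P5: ParentIncome <- Ability -> Experience <- UrbanRes <- Income -> Education
The empty set is not sufficient: P1 (ParentIncome <- UnionMember -> Education) has no collider blocking it and no conditioned non-collider, so it is open.
Try {Ability, UnionMember}:
  P1: blocked at fork node UnionMember ∈ conditioning set.
  P2: blocked at fork node Ability ∈ conditioning set.
  P3: blocked at fork node Ability ∈ conditioning set.
  P4: blocked at fork node Ability ∈ conditioning set.
  P5: blocked at fork node Ability ∈ conditioning set.
{Ability, UnionMember} contains no descendant of ParentIncome and blocks every backdoor path.
Every element of {Ability, UnionMember} is needed (dropping Ability leaves P3 open; dropping UnionMember leaves P1 open), so no proper subset is valid.
Among all size-2 subsets of the eligible variables, only {Ability, UnionMember} blocks every backdoor path, so it is the unique smallest valid adjustment set.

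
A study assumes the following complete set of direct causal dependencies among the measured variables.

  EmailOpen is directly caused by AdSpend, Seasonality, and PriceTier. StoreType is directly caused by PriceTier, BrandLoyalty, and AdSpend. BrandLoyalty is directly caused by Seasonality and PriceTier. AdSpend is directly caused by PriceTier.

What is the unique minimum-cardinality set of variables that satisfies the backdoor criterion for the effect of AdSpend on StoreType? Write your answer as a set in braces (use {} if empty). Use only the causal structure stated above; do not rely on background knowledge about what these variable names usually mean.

Variables eligible for adjustment (non-descendants of AdSpend, excluding AdSpend and StoreType): {BrandLoyalty, PriceTier, Seasonality}.
Backdoor paths from AdSpend to StoreType:
  P1: AdSpend <- PriceTier -> BrandLoyalty -> StoreType
  P2: AdSpend <- PriceTier -> StoreType
  P3: AdSpend <- PriceTier -> EmailOpen <- Seasonality -> BrandLoyalty -> StoreType
The empty set is not sufficient: P1 (AdSpend <- PriceTier -> BrandLoyalty -> StoreType) has no collider blocking it and no conditioned non-collider, so it is open.
Try {PriceTier}:
  P1: blocked at fork node PriceTier ∈ conditioning set.
  P2: blocked at fork node PriceTier ∈ conditioning set.
  P3: blocked at fork node PriceTier ∈ conditioning set.
{PriceTier} contains no descendant of AdSpend and blocks every backdoor path.
No other singleton works — e.g. {Seasonality} leaves P1 open — so {PriceTier} is the unique smallest valid adjustment set.

{PriceTier}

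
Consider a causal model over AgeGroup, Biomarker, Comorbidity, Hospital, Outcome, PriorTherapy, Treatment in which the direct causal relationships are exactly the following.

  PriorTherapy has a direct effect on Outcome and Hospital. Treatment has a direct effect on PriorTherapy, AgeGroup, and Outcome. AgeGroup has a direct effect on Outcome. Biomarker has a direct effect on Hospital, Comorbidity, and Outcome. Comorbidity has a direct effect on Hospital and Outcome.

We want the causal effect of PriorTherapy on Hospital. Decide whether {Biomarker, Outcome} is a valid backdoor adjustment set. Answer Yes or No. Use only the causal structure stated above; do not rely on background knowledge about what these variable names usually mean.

Backdoor paths from PriorTherapy to Hospital (paths whose first edge points into PriorTherapy):
  P1: PriorTherapy <- Treatment -> AgeGroup -> Outcome <- Biomarker -> Comorbidity -> Hospital
  P2: PriorTherapy <- Treatment -> AgeGroup -> Outcome <- Biomarker -> Hospital
  P3: PriorTherapy <- Treatment -> AgeGroup -> Outcome <- Comorbidity <- Biomarker -> Hospital
  P4: PriorTherapy <- Treatment -> AgeGroup -> Outcome <- Comorbidity -> Hospital
  P5: PriorTherapy <- Treatment -> Outcome <- Biomarker -> Comorbidity -> Hospital
  P6: PriorTherapy <- Treatment -> Outcome <- Biomarker -> Hospital
  P7: PriorTherapy <- Treatment -> Outcome <- Comorbidity <- Biomarker -> Hospital
  P8: PriorTherapy <- Treatment -> Outcome <- Comorbidity -> Hospital
Condition 1 (no descendant of PriorTherapy in the set): FAILS — Outcome is a descendant of PriorTherapy.
Condition 2 (every backdoor path blocked by {Biomarker, Outcome}):
  P1: blocked at fork node Biomarker ∈ conditioning set.
  P2: blocked at fork node Biomarker ∈ conditioning set.
  P3: blocked at fork node Biomarker ∈ conditioning set.
  P4: open — collider(s) Outcome are conditioned on (or have a conditioned descendant) and no non-collider on the path is in the set.
  P5: blocked at fork node Biomarker ∈ conditioning set.
  P6: blocked at fork node Biomarker ∈ conditioning set.
  P7: blocked at fork node Biomarker ∈ conditioning set.
  P8: open — collider(s) Outcome are conditioned on (or have a conditioned descendant) and no non-collider on the path is in the set.
{Biomarker, Outcome} does not satisfy the backdoor criterion.

No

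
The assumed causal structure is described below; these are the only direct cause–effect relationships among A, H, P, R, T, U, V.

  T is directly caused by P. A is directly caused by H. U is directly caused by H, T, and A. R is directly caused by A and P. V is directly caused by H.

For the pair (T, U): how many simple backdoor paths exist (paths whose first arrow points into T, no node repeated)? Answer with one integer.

A backdoor path from T to U is any simple undirected path whose first edge points into T (i.e. leaves T via a parent).
Parents of T: {P}.
Enumerating:
  P1: T <- P -> R <- A <- H -> U
  P2: T <- P -> R <- A -> U
That exhausts the simple backdoor paths. Count: 2.

2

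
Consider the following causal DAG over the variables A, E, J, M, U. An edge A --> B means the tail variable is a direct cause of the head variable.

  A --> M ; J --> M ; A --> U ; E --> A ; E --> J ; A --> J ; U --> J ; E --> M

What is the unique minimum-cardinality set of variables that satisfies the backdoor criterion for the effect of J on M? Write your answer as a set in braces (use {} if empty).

{A, E}

Variables eligible for adjustment (non-descendants of J, excluding J and M): {A, E, U}.
Backdoor paths from J to M:
  P1: J <- E -> A -> M
  P2: J <- E -> M
  P3: J <- A <- E -> M
  P4: J <- A -> M
  P5: J <- U <- A <- E -> M
  P6: J <- U <- A -> M
The empty set is not sufficient: P1 (J <- E -> A -> M) has no collider blocking it and no conditioned non-collider, so it is open.
Try {A, E}:
  P1: blocked at fork node E ∈ conditioning set.
  P2: blocked at fork node E ∈ conditioning set.
  P3: blocked at chain node A ∈ conditioning set.
  P4: blocked at fork node A ∈ conditioning set.
  P5: blocked at chain node A ∈ conditioning set.
  P6: blocked at fork node A ∈ conditioning set.
{A, E} contains no descendant of J and blocks every backdoor path.
Every element of {A, E} is needed (dropping A leaves P4 open; dropping E leaves P2 open), so no proper subset is valid.
Among all size-2 subsets of the eligible variables, only {A, E} blocks every backdoor path, so it is the unique smallest valid adjustment set.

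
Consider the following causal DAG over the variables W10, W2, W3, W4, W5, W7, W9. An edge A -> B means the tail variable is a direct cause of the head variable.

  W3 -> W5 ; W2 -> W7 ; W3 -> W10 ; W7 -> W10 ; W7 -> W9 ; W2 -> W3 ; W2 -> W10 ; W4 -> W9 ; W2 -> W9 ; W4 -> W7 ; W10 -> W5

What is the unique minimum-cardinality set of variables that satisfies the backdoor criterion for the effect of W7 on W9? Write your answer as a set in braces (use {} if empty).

{W2, W4}

Variables eligible for adjustment (non-descendants of W7, excluding W7 and W9): {W2, W3, W4}.
Backdoor paths from W7 to W9:
  P1: W7 <- W2 -> W9
  P2: W7 <- W4 -> W9
The empty set is not sufficient: P1 (W7 <- W2 -> W9) has no collider blocking it and no conditioned non-collider, so it is open.
Try {W2, W4}:
  P1: blocked at fork node W2 ∈ conditioning set.
  P2: blocked at fork node W4 ∈ conditioning set.
{W2, W4} contains no descendant of W7 and blocks every backdoor path.
Every element of {W2, W4} is needed (dropping W2 leaves P1 open; dropping W4 leaves P2 open), so no proper subset is valid.
Among all size-2 subsets of the eligible variables, only {W2, W4} blocks every backdoor path, so it is the unique smallest valid adjustment set.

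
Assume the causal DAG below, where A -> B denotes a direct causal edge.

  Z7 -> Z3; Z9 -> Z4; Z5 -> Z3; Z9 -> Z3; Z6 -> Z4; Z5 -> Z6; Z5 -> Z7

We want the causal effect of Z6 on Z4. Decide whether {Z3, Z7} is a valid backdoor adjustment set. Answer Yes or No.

No

Backdoor paths from Z6 to Z4 (paths whose first edge points into Z6):
  P1: Z6 <- Z5 -> Z7 -> Z3 <- Z9 -> Z4
  P2: Z6 <- Z5 -> Z3 <- Z9 -> Z4
Condition 1 (no descendant of Z6 in the set): holds — descendants of Z6 are {Z4}; none are in {Z3, Z7}.
Condition 2 (every backdoor path blocked by {Z3, Z7}):
  P1: blocked at chain node Z7 ∈ conditioning set.
  P2: open — collider(s) Z3 are conditioned on (or have a conditioned descendant) and no non-collider on the path is in the set.
{Z3, Z7} does not satisfy the backdoor criterion.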